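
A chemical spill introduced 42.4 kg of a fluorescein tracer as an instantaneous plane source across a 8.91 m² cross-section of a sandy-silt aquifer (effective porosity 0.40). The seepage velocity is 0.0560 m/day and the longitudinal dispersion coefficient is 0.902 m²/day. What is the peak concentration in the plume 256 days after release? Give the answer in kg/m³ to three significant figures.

The peak of an instantaneous 1D plume sits at x = vt; there the Gaussian factor is 1 and C_max = M/(n_e·A·√(4πDt)), where n_e·A is the pore area the mass is dissolved in.
√(4πDt) = √(4π × 0.902 × 256) = 53.87 m, so C_max = 42.4/(0.40 × 8.91 × 53.87) = 0.221 kg/m³.

0.221 kg/m³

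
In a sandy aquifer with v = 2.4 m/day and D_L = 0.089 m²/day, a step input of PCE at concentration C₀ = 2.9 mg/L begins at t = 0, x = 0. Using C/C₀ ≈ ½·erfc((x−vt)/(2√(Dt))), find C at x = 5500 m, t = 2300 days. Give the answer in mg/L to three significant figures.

2.43 mg/L

For a continuous step input, C/C₀ ≈ ½·erfc((x−vt)/(2√(Dt))).
vt = 2.4 × 2300 = 5520 m and 2√(Dt) = 2√(0.089 × 2300) = 28.61 m.
Argument (x−vt)/(2√(Dt)) = (5500 − 5520)/28.61 = -0.6991; ½·erfc(-0.6991) = 0.8386.
C = 2.9 × 0.8386 = 2.43 mg/L.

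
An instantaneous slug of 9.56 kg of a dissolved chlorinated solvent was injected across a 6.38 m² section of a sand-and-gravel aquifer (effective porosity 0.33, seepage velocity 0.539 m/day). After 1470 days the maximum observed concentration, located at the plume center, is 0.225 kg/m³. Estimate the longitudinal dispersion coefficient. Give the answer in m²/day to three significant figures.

At the plume center C_max = M/(n_e·A·√(4πDt)), so D = M²/(4πt·(n_e·A·C_max)²).
n_e·A·C_max = 0.33 × 6.38 × 0.225 = 0.4737 kg/m.
D = 9.56²/(4π × 1470 × 0.4737²) = 0.0220 m²/day.

0.0220 m²/day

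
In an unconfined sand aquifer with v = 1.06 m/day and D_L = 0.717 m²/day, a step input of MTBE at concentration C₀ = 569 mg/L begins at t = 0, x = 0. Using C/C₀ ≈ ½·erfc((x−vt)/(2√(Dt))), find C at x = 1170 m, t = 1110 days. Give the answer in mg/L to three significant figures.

For a continuous step input, C/C₀ ≈ ½·erfc((x−vt)/(2√(Dt))).
vt = 1.06 × 1110 = 1176.6 m and 2√(Dt) = 2√(0.717 × 1110) = 56.42 m.
Argument (x−vt)/(2√(Dt)) = (1170 − 1176.6)/56.42 = -0.1170; ½·erfc(-0.1170) = 0.5657.
C = 569 × 0.5657 = 322 mg/L.

322 mg/L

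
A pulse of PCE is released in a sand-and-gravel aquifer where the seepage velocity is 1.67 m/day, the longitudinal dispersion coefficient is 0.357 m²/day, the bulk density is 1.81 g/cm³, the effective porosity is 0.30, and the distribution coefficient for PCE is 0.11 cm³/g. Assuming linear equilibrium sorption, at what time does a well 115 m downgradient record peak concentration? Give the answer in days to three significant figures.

114 days

Retardation factor R = 1 + ρ_b·K_d/n = 1 + 1.81 × 0.11/0.30 = 1.664.
Sorption retards both mechanisms: v_R = v/R = 1.004 m/day, D_R = D/R = 0.2145 m²/day.
Peak time from v_R²t² + 2D_R t − x² = 0: t = (√(D_R² + v_R²x²) − D_R)/v_R².
√(D_R² + v_R²x²) = √(0.2145² + 1.004² × 115²) = 115.5; v_R² = 1.008.
t = (115.5 − 0.2145)/1.008 = 114 days.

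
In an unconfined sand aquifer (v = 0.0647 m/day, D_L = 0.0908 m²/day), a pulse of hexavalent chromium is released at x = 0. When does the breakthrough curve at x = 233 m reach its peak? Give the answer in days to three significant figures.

For the 1D instantaneous-source solution, setting ∂C/∂t = 0 at fixed x gives v²t² + 2Dt − x² = 0, so t = (√(D² + v²x²) − D)/v².
√(D² + v²x²) = √(0.0908² + 0.0647² × 233²) = 15.08; v² = 0.00418609.
t = (15.08 − 0.0908)/0.00418609 = 3580 days (vs. the pure-advection estimate x/v = 3600 d).

3580 days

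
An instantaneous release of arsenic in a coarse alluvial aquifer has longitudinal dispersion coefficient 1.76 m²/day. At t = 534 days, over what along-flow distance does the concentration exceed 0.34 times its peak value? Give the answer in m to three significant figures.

The plume is Gaussian with σ = √(2Dt) = √(2 × 1.76 × 534) = 43.36 m.
C/C_peak = exp(−Δx²/(2σ²)) = 0.34 ⇒ Δx = σ·√(−2 ln 0.34) = 43.36 × 1.469 = 63.70 m.
Width = 2Δx = 127 m.

127 m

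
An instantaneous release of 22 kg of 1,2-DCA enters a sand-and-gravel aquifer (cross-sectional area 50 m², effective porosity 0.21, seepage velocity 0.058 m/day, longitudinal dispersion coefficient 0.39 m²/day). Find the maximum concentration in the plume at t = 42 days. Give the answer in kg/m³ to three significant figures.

The peak of an instantaneous 1D plume sits at x = vt; there the Gaussian factor is 1 and C_max = M/(n_e·A·√(4πDt)), where n_e·A is the pore area the mass is dissolved in.
√(4πDt) = √(4π × 0.39 × 42) = 14.35 m, so C_max = 22/(0.21 × 50 × 14.35) = 0.146 kg/m³.

0.146 kg/m³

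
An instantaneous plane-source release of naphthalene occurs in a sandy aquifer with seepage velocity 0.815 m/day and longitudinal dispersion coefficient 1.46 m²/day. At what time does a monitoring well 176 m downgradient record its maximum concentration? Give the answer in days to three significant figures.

214 days

For the 1D instantaneous-source solution, setting ∂C/∂t = 0 at fixed x gives v²t² + 2Dt − x² = 0, so t = (√(D² + v²x²) − D)/v².
√(D² + v²x²) = √(1.46² + 0.815² × 176²) = 143.4; v² = 0.664225.
t = (143.4 − 1.46)/0.664225 = 214 days (vs. the pure-advection estimate x/v = 216 d).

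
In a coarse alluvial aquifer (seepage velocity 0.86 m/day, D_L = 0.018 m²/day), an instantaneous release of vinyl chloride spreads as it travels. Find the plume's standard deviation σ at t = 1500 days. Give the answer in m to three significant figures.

7.35 m

Dispersive spreading gives a Gaussian with σ² = 2Dt; advection only shifts the center.
σ = √(2 × 0.018 × 1500) = 7.35 m.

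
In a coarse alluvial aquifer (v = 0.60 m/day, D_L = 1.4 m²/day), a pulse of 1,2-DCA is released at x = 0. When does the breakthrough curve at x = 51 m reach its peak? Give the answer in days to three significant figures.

81.2 days

For the 1D instantaneous-source solution, setting ∂C/∂t = 0 at fixed x gives v²t² + 2Dt − x² = 0, so t = (√(D² + v²x²) − D)/v².
√(D² + v²x²) = √(1.4² + 0.60² × 51²) = 30.63; v² = 0.36.
t = (30.63 − 1.4)/0.36 = 81.2 days (vs. the pure-advection estimate x/v = 85.0 d).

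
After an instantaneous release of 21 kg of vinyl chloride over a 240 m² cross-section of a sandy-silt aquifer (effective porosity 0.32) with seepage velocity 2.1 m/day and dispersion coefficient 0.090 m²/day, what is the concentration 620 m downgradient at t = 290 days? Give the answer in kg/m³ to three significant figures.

For an instantaneous plane source, C(x,t) = M/(n_e·A·√(4πDt)) · exp(−(x−vt)²/(4Dt)), with n_e·A the pore (flow) area.
Plume center vt = 2.1 × 290 = 609 m, so the well at 620 m is 11 m downgradient of the peak.
√(4πDt) = 18.11 m, giving peak height M/(n_e·A·√(4πDt)) = 21/(0.32 × 240 × 18.11) = 0.01510 kg/m³.
(x−vt)²/(4Dt) = (11)²/(4 × 0.090 × 290) = 1.159; exp(−1.159) = 0.3138.
C = 0.01510 × 0.3138 = 0.00474 kg/m³.

0.00474 kg/m³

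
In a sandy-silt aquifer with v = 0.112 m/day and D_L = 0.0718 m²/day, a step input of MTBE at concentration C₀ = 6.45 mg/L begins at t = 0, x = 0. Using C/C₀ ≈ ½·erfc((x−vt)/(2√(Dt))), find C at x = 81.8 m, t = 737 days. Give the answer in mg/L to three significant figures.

3.41 mg/L

For a continuous step input, C/C₀ ≈ ½·erfc((x−vt)/(2√(Dt))).
vt = 0.112 × 737 = 82.544 m and 2√(Dt) = 2√(0.0718 × 737) = 14.55 m.
Argument (x−vt)/(2√(Dt)) = (81.8 − 82.544)/14.55 = -0.05113; ½·erfc(-0.05113) = 0.5288.
C = 6.45 × 0.5288 = 3.41 mg/L.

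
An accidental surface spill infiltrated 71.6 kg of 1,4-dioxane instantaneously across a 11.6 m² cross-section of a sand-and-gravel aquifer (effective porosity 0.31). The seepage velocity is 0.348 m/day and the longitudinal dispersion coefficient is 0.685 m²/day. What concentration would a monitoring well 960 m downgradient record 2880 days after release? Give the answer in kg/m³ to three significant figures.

0.101 kg/m³

For an instantaneous plane source, C(x,t) = M/(n_e·A·√(4πDt)) · exp(−(x−vt)²/(4Dt)), with n_e·A the pore (flow) area.
Plume center vt = 0.348 × 2880 = 1002.24 m, so the well at 960 m is 42.24 m upgradient of the peak.
√(4πDt) = 157.5 m, giving peak height M/(n_e·A·√(4πDt)) = 71.6/(0.31 × 11.6 × 157.5) = 0.1264 kg/m³.
(x−vt)²/(4Dt) = (-42.24)²/(4 × 0.685 × 2880) = 0.2261; exp(−0.2261) = 0.7976.
C = 0.1264 × 0.7976 = 0.101 kg/m³.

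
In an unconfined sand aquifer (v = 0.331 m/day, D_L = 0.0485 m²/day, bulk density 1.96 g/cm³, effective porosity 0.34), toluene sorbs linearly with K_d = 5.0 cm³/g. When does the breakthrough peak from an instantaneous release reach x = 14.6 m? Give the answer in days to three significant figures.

Retardation factor R = 1 + ρ_b·K_d/n = 1 + 1.96 × 5.0/0.34 = 29.82.
Sorption retards both mechanisms: v_R = v/R = 0.01110 m/day, D_R = D/R = 0.001626 m²/day.
Peak time from v_R²t² + 2D_R t − x² = 0: t = (√(D_R² + v_R²x²) − D_R)/v_R².
√(D_R² + v_R²x²) = √(0.001626² + 0.01110² × 14.6²) = 0.1621; v_R² = 0.0001232.
t = (0.1621 − 0.001626)/0.0001232 = 1300 days.

1300 days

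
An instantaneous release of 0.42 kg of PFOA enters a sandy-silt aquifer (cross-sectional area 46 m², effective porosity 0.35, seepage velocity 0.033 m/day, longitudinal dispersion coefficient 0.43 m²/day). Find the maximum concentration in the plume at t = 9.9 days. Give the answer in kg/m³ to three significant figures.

The peak of an instantaneous 1D plume sits at x = vt; there the Gaussian factor is 1 and C_max = M/(n_e·A·√(4πDt)), where n_e·A is the pore area the mass is dissolved in.
√(4πDt) = √(4π × 0.43 × 9.9) = 7.314 m, so C_max = 0.42/(0.35 × 46 × 7.314) = 0.00357 kg/m³.

0.00357 kg/m³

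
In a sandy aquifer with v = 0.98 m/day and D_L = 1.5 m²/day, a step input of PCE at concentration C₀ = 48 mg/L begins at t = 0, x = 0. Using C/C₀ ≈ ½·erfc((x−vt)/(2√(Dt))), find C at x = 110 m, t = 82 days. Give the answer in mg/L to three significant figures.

1.41 mg/L

For a continuous step input, C/C₀ ≈ ½·erfc((x−vt)/(2√(Dt))).
vt = 0.98 × 82 = 80.36 m and 2√(Dt) = 2√(1.5 × 82) = 22.18 m.
Argument (x−vt)/(2√(Dt)) = (110 − 80.36)/22.18 = 1.336; ½·erfc(1.336) = 0.02942.
C = 48 × 0.02942 = 1.41 mg/L.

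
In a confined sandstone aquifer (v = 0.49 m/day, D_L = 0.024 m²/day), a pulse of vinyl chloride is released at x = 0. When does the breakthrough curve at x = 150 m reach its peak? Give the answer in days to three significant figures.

306 days

For the 1D instantaneous-source solution, setting ∂C/∂t = 0 at fixed x gives v²t² + 2Dt − x² = 0, so t = (√(D² + v²x²) − D)/v².
√(D² + v²x²) = √(0.024² + 0.49² × 150²) = 73.50; v² = 0.2401.
t = (73.50 − 0.024)/0.2401 = 306 days (vs. the pure-advection estimate x/v = 306 d).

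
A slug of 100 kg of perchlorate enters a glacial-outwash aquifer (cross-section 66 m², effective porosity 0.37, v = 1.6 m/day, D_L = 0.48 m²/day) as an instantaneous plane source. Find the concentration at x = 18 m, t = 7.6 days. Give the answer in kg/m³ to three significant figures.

0.0584 kg/m³

For an instantaneous plane source, C(x,t) = M/(n_e·A·√(4πDt)) · exp(−(x−vt)²/(4Dt)), with n_e·A the pore (flow) area.
Plume center vt = 1.6 × 7.6 = 12.16 m, so the well at 18 m is 5.84 m downgradient of the peak.
√(4πDt) = 6.771 m, giving peak height M/(n_e·A·√(4πDt)) = 100/(0.37 × 66 × 6.771) = 0.6048 kg/m³.
(x−vt)²/(4Dt) = (5.84)²/(4 × 0.48 × 7.6) = 2.337; exp(−2.337) = 0.09662.
C = 0.6048 × 0.09662 = 0.0584 kg/m³.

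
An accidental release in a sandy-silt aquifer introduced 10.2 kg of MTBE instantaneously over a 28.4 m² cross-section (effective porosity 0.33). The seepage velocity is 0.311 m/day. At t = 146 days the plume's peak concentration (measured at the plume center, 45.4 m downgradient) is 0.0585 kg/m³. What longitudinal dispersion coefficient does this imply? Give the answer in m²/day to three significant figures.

At the plume center C_max = M/(n_e·A·√(4πDt)), so D = M²/(4πt·(n_e·A·C_max)²).
n_e·A·C_max = 0.33 × 28.4 × 0.0585 = 0.5483 kg/m.
D = 10.2²/(4π × 146 × 0.5483²) = 0.189 m²/day.

0.189 m²/day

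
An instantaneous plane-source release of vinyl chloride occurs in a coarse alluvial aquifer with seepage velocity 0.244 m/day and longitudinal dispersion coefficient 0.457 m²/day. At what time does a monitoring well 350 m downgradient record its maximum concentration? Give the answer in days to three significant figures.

1430 days

For the 1D instantaneous-source solution, setting ∂C/∂t = 0 at fixed x gives v²t² + 2Dt − x² = 0, so t = (√(D² + v²x²) − D)/v².
√(D² + v²x²) = √(0.457² + 0.244² × 350²) = 85.40; v² = 0.059536.
t = (85.40 − 0.457)/0.059536 = 1430 days (vs. the pure-advection estimate x/v = 1430 d).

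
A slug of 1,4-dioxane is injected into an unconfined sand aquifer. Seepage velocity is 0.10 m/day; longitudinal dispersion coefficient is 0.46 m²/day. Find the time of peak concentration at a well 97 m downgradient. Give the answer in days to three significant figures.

For the 1D instantaneous-source solution, setting ∂C/∂t = 0 at fixed x gives v²t² + 2Dt − x² = 0, so t = (√(D² + v²x²) − D)/v².
√(D² + v²x²) = √(0.46² + 0.10² × 97²) = 9.711; v² = 0.01.
t = (9.711 − 0.46)/0.01 = 925 days (vs. the pure-advection estimate x/v = 970 d).

925 days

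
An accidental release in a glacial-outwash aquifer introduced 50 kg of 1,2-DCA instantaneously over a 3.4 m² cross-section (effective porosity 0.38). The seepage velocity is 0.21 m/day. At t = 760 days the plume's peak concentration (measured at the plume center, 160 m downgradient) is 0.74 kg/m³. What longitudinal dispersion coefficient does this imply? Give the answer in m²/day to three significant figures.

At the plume center C_max = M/(n_e·A·√(4πDt)), so D = M²/(4πt·(n_e·A·C_max)²).
n_e·A·C_max = 0.38 × 3.4 × 0.74 = 0.9561 kg/m.
D = 50²/(4π × 760 × 0.9561²) = 0.286 m²/day.

0.286 m²/day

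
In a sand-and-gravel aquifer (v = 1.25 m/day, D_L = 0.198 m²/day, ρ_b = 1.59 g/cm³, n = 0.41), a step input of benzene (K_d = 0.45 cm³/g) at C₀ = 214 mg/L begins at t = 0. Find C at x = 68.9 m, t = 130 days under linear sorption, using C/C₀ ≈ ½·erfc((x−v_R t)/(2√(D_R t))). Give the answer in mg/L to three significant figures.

2.68 mg/L

Retardation factor R = 1 + ρ_b·K_d/n = 1 + 1.59 × 0.45/0.41 = 2.745.
Sorption retards both mechanisms: v_R = v/R = 0.4554 m/day, D_R = D/R = 0.07213 m²/day.
v_R·t = 0.4554 × 130 = 59.202 m; 2√(D_R t) = 6.124 m; argument = (68.9 − 59.202)/6.124 = 1.584.
C = C₀ × ½·erfc(1.584) = 214 × 0.01254 = 2.68 mg/L.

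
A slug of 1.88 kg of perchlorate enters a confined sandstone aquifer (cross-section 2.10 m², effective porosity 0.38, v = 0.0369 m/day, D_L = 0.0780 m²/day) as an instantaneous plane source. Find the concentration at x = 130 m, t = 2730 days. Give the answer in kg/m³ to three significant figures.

0.0167 kg/m³

For an instantaneous plane source, C(x,t) = M/(n_e·A·√(4πDt)) · exp(−(x−vt)²/(4Dt)), with n_e·A the pore (flow) area.
Plume center vt = 0.0369 × 2730 = 100.737 m, so the well at 130 m is 29.263 m downgradient of the peak.
√(4πDt) = 51.73 m, giving peak height M/(n_e·A·√(4πDt)) = 1.88/(0.38 × 2.10 × 51.73) = 0.04554 kg/m³.
(x−vt)²/(4Dt) = (29.263)²/(4 × 0.0780 × 2730) = 1.005; exp(−1.005) = 0.3660.
C = 0.04554 × 0.3660 = 0.0167 kg/m³.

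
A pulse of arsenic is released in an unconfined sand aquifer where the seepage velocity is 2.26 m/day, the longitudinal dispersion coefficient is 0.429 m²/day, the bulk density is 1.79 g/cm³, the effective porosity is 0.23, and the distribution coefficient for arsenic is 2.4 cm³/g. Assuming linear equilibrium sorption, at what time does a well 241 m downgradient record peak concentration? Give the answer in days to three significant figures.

Retardation factor R = 1 + ρ_b·K_d/n = 1 + 1.79 × 2.4/0.23 = 19.68.
Sorption retards both mechanisms: v_R = v/R = 0.1148 m/day, D_R = D/R = 0.02180 m²/day.
Peak time from v_R²t² + 2D_R t − x² = 0: t = (√(D_R² + v_R²x²) − D_R)/v_R².
√(D_R² + v_R²x²) = √(0.02180² + 0.1148² × 241²) = 27.67; v_R² = 0.01318.
t = (27.67 − 0.02180)/0.01318 = 2100 days.

2100 days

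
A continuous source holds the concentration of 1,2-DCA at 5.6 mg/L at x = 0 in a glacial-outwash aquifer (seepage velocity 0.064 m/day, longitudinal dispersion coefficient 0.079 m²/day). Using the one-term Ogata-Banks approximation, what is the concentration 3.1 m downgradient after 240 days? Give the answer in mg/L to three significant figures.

For a continuous step input, C/C₀ ≈ ½·erfc((x−vt)/(2√(Dt))).
vt = 0.064 × 240 = 15.36 m and 2√(Dt) = 2√(0.079 × 240) = 8.709 m.
Argument (x−vt)/(2√(Dt)) = (3.1 − 15.36)/8.709 = -1.408; ½·erfc(-1.408) = 0.9768.
C = 5.6 × 0.9768 = 5.47 mg/L.

5.47 mg/L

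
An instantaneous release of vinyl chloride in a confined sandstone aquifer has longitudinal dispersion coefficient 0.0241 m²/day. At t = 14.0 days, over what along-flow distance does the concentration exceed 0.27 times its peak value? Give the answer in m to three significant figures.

2.66 m

The plume is Gaussian with σ = √(2Dt) = √(2 × 0.0241 × 14.0) = 0.8215 m.
C/C_peak = exp(−Δx²/(2σ²)) = 0.27 ⇒ Δx = σ·√(−2 ln 0.27) = 0.8215 × 1.618 = 1.329 m.
Width = 2Δx = 2.66 m.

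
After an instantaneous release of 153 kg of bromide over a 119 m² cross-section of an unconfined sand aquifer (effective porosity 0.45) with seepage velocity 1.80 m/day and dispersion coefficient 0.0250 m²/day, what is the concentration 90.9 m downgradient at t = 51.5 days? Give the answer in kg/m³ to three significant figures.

For an instantaneous plane source, C(x,t) = M/(n_e·A·√(4πDt)) · exp(−(x−vt)²/(4Dt)), with n_e·A the pore (flow) area.
Plume center vt = 1.80 × 51.5 = 92.7 m, so the well at 90.9 m is 1.8 m upgradient of the peak.
√(4πDt) = 4.022 m, giving peak height M/(n_e·A·√(4πDt)) = 153/(0.45 × 119 × 4.022) = 0.7104 kg/m³.
(x−vt)²/(4Dt) = (-1.8)²/(4 × 0.0250 × 51.5) = 0.6291; exp(−0.6291) = 0.5331.
C = 0.7104 × 0.5331 = 0.379 kg/m³.

0.379 kg/m³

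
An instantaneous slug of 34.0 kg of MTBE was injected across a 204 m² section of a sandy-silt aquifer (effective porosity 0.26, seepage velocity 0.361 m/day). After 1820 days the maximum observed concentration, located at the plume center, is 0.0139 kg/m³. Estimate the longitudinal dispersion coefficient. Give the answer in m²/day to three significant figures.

At the plume center C_max = M/(n_e·A·√(4πDt)), so D = M²/(4πt·(n_e·A·C_max)²).
n_e·A·C_max = 0.26 × 204 × 0.0139 = 0.7373 kg/m.
D = 34.0²/(4π × 1820 × 0.7373²) = 0.0930 m²/day.

0.0930 m²/day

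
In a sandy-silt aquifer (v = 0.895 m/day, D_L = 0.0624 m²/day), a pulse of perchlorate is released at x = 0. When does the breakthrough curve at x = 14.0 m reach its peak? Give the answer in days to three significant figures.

For the 1D instantaneous-source solution, setting ∂C/∂t = 0 at fixed x gives v²t² + 2Dt − x² = 0, so t = (√(D² + v²x²) − D)/v².
√(D² + v²x²) = √(0.0624² + 0.895² × 14.0²) = 12.53; v² = 0.801025.
t = (12.53 − 0.0624)/0.801025 = 15.6 days (vs. the pure-advection estimate x/v = 15.6 d).

15.6 days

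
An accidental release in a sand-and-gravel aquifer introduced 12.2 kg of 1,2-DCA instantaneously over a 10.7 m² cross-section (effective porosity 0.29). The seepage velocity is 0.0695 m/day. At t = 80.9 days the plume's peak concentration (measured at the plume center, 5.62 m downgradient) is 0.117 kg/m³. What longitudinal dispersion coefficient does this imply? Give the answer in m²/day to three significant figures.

At the plume center C_max = M/(n_e·A·√(4πDt)), so D = M²/(4πt·(n_e·A·C_max)²).
n_e·A·C_max = 0.29 × 10.7 × 0.117 = 0.3631 kg/m.
D = 12.2²/(4π × 80.9 × 0.3631²) = 1.11 m²/day.

1.11 m²/day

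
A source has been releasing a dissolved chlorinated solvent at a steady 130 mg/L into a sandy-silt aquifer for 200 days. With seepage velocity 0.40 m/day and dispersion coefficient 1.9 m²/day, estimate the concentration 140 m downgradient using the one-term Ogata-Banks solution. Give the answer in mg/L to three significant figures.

For a continuous step input, C/C₀ ≈ ½·erfc((x−vt)/(2√(Dt))).
vt = 0.40 × 200 = 80 m and 2√(Dt) = 2√(1.9 × 200) = 38.99 m.
Argument (x−vt)/(2√(Dt)) = (140 − 80)/38.99 = 1.539; ½·erfc(1.539) = 0.01476.
C = 130 × 0.01476 = 1.92 mg/L.

1.92 mg/L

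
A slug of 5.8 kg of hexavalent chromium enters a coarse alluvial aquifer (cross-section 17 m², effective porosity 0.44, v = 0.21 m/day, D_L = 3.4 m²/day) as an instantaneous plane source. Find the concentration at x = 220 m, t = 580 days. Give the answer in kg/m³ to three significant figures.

0.00145 kg/m³

For an instantaneous plane source, C(x,t) = M/(n_e·A·√(4πDt)) · exp(−(x−vt)²/(4Dt)), with n_e·A the pore (flow) area.
Plume center vt = 0.21 × 580 = 121.8 m, so the well at 220 m is 98.2 m downgradient of the peak.
√(4πDt) = 157.4 m, giving peak height M/(n_e·A·√(4πDt)) = 5.8/(0.44 × 17 × 157.4) = 0.004926 kg/m³.
(x−vt)²/(4Dt) = (98.2)²/(4 × 3.4 × 580) = 1.223; exp(−1.223) = 0.2943.
C = 0.004926 × 0.2943 = 0.00145 kg/m³.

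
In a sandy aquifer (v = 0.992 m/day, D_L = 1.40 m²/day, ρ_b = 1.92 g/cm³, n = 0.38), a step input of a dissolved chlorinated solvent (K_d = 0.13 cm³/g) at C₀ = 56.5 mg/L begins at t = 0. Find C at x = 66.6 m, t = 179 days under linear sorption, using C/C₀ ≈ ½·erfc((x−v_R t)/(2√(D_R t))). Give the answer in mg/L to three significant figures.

55.9 mg/L

Retardation factor R = 1 + ρ_b·K_d/n = 1 + 1.92 × 0.13/0.38 = 1.657.
Sorption retards both mechanisms: v_R = v/R = 0.5987 m/day, D_R = D/R = 0.8449 m²/day.
v_R·t = 0.5987 × 179 = 107.1673 m; 2√(D_R t) = 24.60 m; argument = (66.6 − 107.1673)/24.60 = -1.649.
C = C₀ × ½·erfc(-1.649) = 56.5 × 0.9902 = 55.9 mg/L.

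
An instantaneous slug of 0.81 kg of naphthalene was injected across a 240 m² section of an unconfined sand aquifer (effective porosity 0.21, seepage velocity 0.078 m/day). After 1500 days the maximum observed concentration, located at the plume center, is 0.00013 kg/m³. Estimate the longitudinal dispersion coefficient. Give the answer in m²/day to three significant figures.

0.811 m²/day

At the plume center C_max = M/(n_e·A·√(4πDt)), so D = M²/(4πt·(n_e·A·C_max)²).
n_e·A·C_max = 0.21 × 240 × 0.00013 = 0.006552 kg/m.
D = 0.81²/(4π × 1500 × 0.006552²) = 0.811 m²/day.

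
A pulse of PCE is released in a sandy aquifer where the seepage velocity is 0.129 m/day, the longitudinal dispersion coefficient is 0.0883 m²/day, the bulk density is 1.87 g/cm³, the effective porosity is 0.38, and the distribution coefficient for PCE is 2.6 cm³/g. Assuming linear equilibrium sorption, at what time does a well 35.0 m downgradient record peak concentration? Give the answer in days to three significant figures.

3670 days

Retardation factor R = 1 + ρ_b·K_d/n = 1 + 1.87 × 2.6/0.38 = 13.79.
Sorption retards both mechanisms: v_R = v/R = 0.009355 m/day, D_R = D/R = 0.006403 m²/day.
Peak time from v_R²t² + 2D_R t − x² = 0: t = (√(D_R² + v_R²x²) − D_R)/v_R².
√(D_R² + v_R²x²) = √(0.006403² + 0.009355² × 35.0²) = 0.3275; v_R² = 8.752e-05.
t = (0.3275 − 0.006403)/8.752e-05 = 3670 days.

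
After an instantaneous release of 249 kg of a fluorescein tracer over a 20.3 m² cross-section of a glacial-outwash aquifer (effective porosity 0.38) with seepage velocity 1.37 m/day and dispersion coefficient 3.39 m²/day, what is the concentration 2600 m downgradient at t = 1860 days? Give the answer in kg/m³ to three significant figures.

0.103 kg/m³

For an instantaneous plane source, C(x,t) = M/(n_e·A·√(4πDt)) · exp(−(x−vt)²/(4Dt)), with n_e·A the pore (flow) area.
Plume center vt = 1.37 × 1860 = 2548.2 m, so the well at 2600 m is 51.8 m downgradient of the peak.
√(4πDt) = 281.5 m, giving peak height M/(n_e·A·√(4πDt)) = 249/(0.38 × 20.3 × 281.5) = 0.1147 kg/m³.
(x−vt)²/(4Dt) = (51.8)²/(4 × 3.39 × 1860) = 0.1064; exp(−0.1064) = 0.8991.
C = 0.1147 × 0.8991 = 0.103 kg/m³.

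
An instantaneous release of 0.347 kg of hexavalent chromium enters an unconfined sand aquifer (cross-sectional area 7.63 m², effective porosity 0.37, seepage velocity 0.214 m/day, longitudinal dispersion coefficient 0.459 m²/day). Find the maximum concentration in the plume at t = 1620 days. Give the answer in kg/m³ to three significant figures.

0.00127 kg/m³

The peak of an instantaneous 1D plume sits at x = vt; there the Gaussian factor is 1 and C_max = M/(n_e·A·√(4πDt)), where n_e·A is the pore area the mass is dissolved in.
√(4πDt) = √(4π × 0.459 × 1620) = 96.66 m, so C_max = 0.347/(0.37 × 7.63 × 96.66) = 0.00127 kg/m³.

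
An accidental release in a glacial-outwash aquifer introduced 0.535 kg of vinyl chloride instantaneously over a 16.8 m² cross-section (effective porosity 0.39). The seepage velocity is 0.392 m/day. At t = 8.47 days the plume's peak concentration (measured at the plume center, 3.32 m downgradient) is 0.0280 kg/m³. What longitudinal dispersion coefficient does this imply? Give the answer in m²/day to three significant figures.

At the plume center C_max = M/(n_e·A·√(4πDt)), so D = M²/(4πt·(n_e·A·C_max)²).
n_e·A·C_max = 0.39 × 16.8 × 0.0280 = 0.1835 kg/m.
D = 0.535²/(4π × 8.47 × 0.1835²) = 0.0799 m²/day.

0.0799 m²/day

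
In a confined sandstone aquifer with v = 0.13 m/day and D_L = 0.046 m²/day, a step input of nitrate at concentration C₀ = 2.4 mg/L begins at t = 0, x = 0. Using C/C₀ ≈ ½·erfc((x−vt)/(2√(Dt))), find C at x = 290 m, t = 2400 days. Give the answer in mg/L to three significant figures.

2.23 mg/L

For a continuous step input, C/C₀ ≈ ½·erfc((x−vt)/(2√(Dt))).
vt = 0.13 × 2400 = 312 m and 2√(Dt) = 2√(0.046 × 2400) = 21.01 m.
Argument (x−vt)/(2√(Dt)) = (290 − 312)/21.01 = -1.047; ½·erfc(-1.047) = 0.9307.
C = 2.4 × 0.9307 = 2.23 mg/L.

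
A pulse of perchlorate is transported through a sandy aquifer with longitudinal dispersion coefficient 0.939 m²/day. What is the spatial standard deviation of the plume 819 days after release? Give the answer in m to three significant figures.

Dispersive spreading gives a Gaussian with σ² = 2Dt; advection only shifts the center.
σ = √(2 × 0.939 × 819) = 39.2 m.

39.2 m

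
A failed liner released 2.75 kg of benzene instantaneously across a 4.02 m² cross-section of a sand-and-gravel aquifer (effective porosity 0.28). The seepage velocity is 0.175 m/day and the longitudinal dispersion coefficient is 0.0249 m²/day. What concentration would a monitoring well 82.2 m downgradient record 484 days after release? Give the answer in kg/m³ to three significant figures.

0.174 kg/m³

For an instantaneous plane source, C(x,t) = M/(n_e·A·√(4πDt)) · exp(−(x−vt)²/(4Dt)), with n_e·A the pore (flow) area.
Plume center vt = 0.175 × 484 = 84.7 m, so the well at 82.2 m is 2.5 m upgradient of the peak.
√(4πDt) = 12.31 m, giving peak height M/(n_e·A·√(4πDt)) = 2.75/(0.28 × 4.02 × 12.31) = 0.1985 kg/m³.
(x−vt)²/(4Dt) = (-2.5)²/(4 × 0.0249 × 484) = 0.1297; exp(−0.1297) = 0.8784.
C = 0.1985 × 0.8784 = 0.174 kg/m³.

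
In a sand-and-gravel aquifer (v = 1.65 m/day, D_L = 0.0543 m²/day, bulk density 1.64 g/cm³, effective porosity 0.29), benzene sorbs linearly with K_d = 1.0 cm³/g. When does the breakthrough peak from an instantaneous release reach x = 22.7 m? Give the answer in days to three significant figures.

91.4 days

Retardation factor R = 1 + ρ_b·K_d/n = 1 + 1.64 × 1.0/0.29 = 6.655.
Sorption retards both mechanisms: v_R = v/R = 0.2479 m/day, D_R = D/R = 0.008159 m²/day.
Peak time from v_R²t² + 2D_R t − x² = 0: t = (√(D_R² + v_R²x²) − D_R)/v_R².
√(D_R² + v_R²x²) = √(0.008159² + 0.2479² × 22.7²) = 5.627; v_R² = 0.06145.
t = (5.627 − 0.008159)/0.06145 = 91.4 days.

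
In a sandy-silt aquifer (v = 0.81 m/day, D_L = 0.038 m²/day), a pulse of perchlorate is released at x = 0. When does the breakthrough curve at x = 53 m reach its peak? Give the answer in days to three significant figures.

65.4 days

For the 1D instantaneous-source solution, setting ∂C/∂t = 0 at fixed x gives v²t² + 2Dt − x² = 0, so t = (√(D² + v²x²) − D)/v².
√(D² + v²x²) = √(0.038² + 0.81² × 53²) = 42.93; v² = 0.6561.
t = (42.93 − 0.038)/0.6561 = 65.4 days (vs. the pure-advection estimate x/v = 65.4 d).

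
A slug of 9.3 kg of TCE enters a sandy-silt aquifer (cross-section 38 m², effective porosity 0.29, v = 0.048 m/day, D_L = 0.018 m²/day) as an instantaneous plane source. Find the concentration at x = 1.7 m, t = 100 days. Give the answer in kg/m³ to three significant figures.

0.0467 kg/m³

For an instantaneous plane source, C(x,t) = M/(n_e·A·√(4πDt)) · exp(−(x−vt)²/(4Dt)), with n_e·A the pore (flow) area.
Plume center vt = 0.048 × 100 = 4.8 m, so the well at 1.7 m is 3.1 m upgradient of the peak.
√(4πDt) = 4.756 m, giving peak height M/(n_e·A·√(4πDt)) = 9.3/(0.29 × 38 × 4.756) = 0.1774 kg/m³.
(x−vt)²/(4Dt) = (-3.1)²/(4 × 0.018 × 100) = 1.335; exp(−1.335) = 0.2632.
C = 0.1774 × 0.2632 = 0.0467 kg/m³.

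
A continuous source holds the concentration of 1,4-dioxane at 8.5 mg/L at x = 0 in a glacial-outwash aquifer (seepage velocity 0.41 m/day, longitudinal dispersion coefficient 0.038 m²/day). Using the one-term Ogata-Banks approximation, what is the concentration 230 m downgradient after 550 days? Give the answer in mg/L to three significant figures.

For a continuous step input, C/C₀ ≈ ½·erfc((x−vt)/(2√(Dt))).
vt = 0.41 × 550 = 225.5 m and 2√(Dt) = 2√(0.038 × 550) = 9.143 m.
Argument (x−vt)/(2√(Dt)) = (230 − 225.5)/9.143 = 0.4922; ½·erfc(0.4922) = 0.2432.
C = 8.5 × 0.2432 = 2.07 mg/L.

2.07 mg/L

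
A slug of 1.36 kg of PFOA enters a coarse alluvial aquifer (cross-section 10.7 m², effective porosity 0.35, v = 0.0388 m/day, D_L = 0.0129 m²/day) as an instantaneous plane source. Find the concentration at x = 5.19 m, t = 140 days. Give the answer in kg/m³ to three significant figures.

0.0756 kg/m³

For an instantaneous plane source, C(x,t) = M/(n_e·A·√(4πDt)) · exp(−(x−vt)²/(4Dt)), with n_e·A the pore (flow) area.
Plume center vt = 0.0388 × 140 = 5.432 m, so the well at 5.19 m is 0.242 m upgradient of the peak.
√(4πDt) = 4.764 m, giving peak height M/(n_e·A·√(4πDt)) = 1.36/(0.35 × 10.7 × 4.764) = 0.07623 kg/m³.
(x−vt)²/(4Dt) = (-0.242)²/(4 × 0.0129 × 140) = 0.008107; exp(−0.008107) = 0.9919.
C = 0.07623 × 0.9919 = 0.0756 kg/m³.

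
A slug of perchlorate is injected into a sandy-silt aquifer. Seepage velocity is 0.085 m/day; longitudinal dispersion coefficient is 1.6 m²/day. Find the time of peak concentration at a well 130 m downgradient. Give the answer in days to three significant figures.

For the 1D instantaneous-source solution, setting ∂C/∂t = 0 at fixed x gives v²t² + 2Dt − x² = 0, so t = (√(D² + v²x²) − D)/v².
√(D² + v²x²) = √(1.6² + 0.085² × 130²) = 11.17; v² = 0.007225.
t = (11.17 − 1.6)/0.007225 = 1320 days (vs. the pure-advection estimate x/v = 1530 d).

1320 days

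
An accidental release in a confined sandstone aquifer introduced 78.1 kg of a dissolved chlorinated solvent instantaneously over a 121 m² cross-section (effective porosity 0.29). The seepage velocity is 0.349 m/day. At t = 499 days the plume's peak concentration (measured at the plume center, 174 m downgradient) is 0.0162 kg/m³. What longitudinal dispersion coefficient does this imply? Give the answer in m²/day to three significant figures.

At the plume center C_max = M/(n_e·A·√(4πDt)), so D = M²/(4πt·(n_e·A·C_max)²).
n_e·A·C_max = 0.29 × 121 × 0.0162 = 0.5685 kg/m.
D = 78.1²/(4π × 499 × 0.5685²) = 3.01 m²/day.

3.01 m²/day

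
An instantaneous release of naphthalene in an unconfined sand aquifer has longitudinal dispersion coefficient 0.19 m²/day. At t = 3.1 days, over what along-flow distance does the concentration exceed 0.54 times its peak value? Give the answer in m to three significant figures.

The plume is Gaussian with σ = √(2Dt) = √(2 × 0.19 × 3.1) = 1.085 m.
C/C_peak = exp(−Δx²/(2σ²)) = 0.54 ⇒ Δx = σ·√(−2 ln 0.54) = 1.085 × 1.110 = 1.204 m.
Width = 2Δx = 2.41 m.

2.41 m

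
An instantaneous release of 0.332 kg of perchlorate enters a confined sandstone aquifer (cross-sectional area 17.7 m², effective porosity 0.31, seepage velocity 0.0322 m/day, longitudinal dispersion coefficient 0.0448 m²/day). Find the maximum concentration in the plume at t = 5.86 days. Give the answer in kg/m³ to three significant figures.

0.0333 kg/m³

The peak of an instantaneous 1D plume sits at x = vt; there the Gaussian factor is 1 and C_max = M/(n_e·A·√(4πDt)), where n_e·A is the pore area the mass is dissolved in.
√(4πDt) = √(4π × 0.0448 × 5.86) = 1.816 m, so C_max = 0.332/(0.31 × 17.7 × 1.816) = 0.0333 kg/m³.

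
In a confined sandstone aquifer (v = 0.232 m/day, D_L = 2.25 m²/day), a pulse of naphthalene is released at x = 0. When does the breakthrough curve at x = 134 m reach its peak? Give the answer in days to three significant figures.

537 days

For the 1D instantaneous-source solution, setting ∂C/∂t = 0 at fixed x gives v²t² + 2Dt − x² = 0, so t = (√(D² + v²x²) − D)/v².
√(D² + v²x²) = √(2.25² + 0.232² × 134²) = 31.17; v² = 0.053824.
t = (31.17 − 2.25)/0.053824 = 537 days (vs. the pure-advection estimate x/v = 578 d).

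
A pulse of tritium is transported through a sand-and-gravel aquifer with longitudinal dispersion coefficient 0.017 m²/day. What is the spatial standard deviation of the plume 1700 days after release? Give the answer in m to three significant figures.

Dispersive spreading gives a Gaussian with σ² = 2Dt; advection only shifts the center.
σ = √(2 × 0.017 × 1700) = 7.60 m.

7.60 m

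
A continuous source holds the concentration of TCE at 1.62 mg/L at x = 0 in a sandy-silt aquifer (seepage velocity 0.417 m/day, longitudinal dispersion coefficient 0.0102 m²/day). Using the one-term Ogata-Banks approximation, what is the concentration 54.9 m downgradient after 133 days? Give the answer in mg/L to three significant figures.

For a continuous step input, C/C₀ ≈ ½·erfc((x−vt)/(2√(Dt))).
vt = 0.417 × 133 = 55.461 m and 2√(Dt) = 2√(0.0102 × 133) = 2.329 m.
Argument (x−vt)/(2√(Dt)) = (54.9 − 55.461)/2.329 = -0.2409; ½·erfc(-0.2409) = 0.6333.
C = 1.62 × 0.6333 = 1.03 mg/L.

1.03 mg/L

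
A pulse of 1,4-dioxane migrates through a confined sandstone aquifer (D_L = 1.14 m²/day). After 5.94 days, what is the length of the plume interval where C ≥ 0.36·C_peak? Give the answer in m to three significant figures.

The plume is Gaussian with σ = √(2Dt) = √(2 × 1.14 × 5.94) = 3.680 m.
C/C_peak = exp(−Δx²/(2σ²)) = 0.36 ⇒ Δx = σ·√(−2 ln 0.36) = 3.680 × 1.429 = 5.259 m.
Width = 2Δx = 10.5 m.

10.5 m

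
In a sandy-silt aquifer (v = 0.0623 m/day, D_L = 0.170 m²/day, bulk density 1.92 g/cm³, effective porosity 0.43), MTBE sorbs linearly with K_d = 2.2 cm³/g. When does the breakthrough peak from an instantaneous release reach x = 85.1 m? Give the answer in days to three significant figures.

14300 days

Retardation factor R = 1 + ρ_b·K_d/n = 1 + 1.92 × 2.2/0.43 = 10.82.
Sorption retards both mechanisms: v_R = v/R = 0.005758 m/day, D_R = D/R = 0.01571 m²/day.
Peak time from v_R²t² + 2D_R t − x² = 0: t = (√(D_R² + v_R²x²) − D_R)/v_R².
√(D_R² + v_R²x²) = √(0.01571² + 0.005758² × 85.1²) = 0.4903; v_R² = 3.315e-05.
t = (0.4903 − 0.01571)/3.315e-05 = 14300 days.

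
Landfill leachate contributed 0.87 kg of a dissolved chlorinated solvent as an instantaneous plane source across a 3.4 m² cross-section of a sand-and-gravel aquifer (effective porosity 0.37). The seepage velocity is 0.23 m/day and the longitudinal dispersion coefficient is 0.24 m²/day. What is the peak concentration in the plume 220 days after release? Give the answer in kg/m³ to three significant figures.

The peak of an instantaneous 1D plume sits at x = vt; there the Gaussian factor is 1 and C_max = M/(n_e·A·√(4πDt)), where n_e·A is the pore area the mass is dissolved in.
√(4πDt) = √(4π × 0.24 × 220) = 25.76 m, so C_max = 0.87/(0.37 × 3.4 × 25.76) = 0.0268 kg/m³.

0.0268 kg/m³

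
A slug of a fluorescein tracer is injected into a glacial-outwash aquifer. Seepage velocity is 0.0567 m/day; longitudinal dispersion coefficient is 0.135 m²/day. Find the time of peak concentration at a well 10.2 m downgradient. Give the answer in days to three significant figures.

For the 1D instantaneous-source solution, setting ∂C/∂t = 0 at fixed x gives v²t² + 2Dt − x² = 0, so t = (√(D² + v²x²) − D)/v².
√(D² + v²x²) = √(0.135² + 0.0567² × 10.2²) = 0.5939; v² = 0.00321489.
t = (0.5939 − 0.135)/0.00321489 = 143 days (vs. the pure-advection estimate x/v = 180 d).

143 days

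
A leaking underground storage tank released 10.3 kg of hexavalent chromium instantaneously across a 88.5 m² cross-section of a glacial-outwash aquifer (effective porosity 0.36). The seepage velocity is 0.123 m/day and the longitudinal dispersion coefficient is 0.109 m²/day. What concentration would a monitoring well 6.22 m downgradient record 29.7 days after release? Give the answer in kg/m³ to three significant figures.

For an instantaneous plane source, C(x,t) = M/(n_e·A·√(4πDt)) · exp(−(x−vt)²/(4Dt)), with n_e·A the pore (flow) area.
Plume center vt = 0.123 × 29.7 = 3.6531 m, so the well at 6.22 m is 2.5669 m downgradient of the peak.
√(4πDt) = 6.378 m, giving peak height M/(n_e·A·√(4πDt)) = 10.3/(0.36 × 88.5 × 6.378) = 0.05069 kg/m³.
(x−vt)²/(4Dt) = (2.5669)²/(4 × 0.109 × 29.7) = 0.5088; exp(−0.5088) = 0.6012.
C = 0.05069 × 0.6012 = 0.0305 kg/m³.

0.0305 kg/m³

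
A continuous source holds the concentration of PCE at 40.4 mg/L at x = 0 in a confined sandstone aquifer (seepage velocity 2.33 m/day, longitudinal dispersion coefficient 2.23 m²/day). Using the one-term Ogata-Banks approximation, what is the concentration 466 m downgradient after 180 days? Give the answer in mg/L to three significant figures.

For a continuous step input, C/C₀ ≈ ½·erfc((x−vt)/(2√(Dt))).
vt = 2.33 × 180 = 419.4 m and 2√(Dt) = 2√(2.23 × 180) = 40.07 m.
Argument (x−vt)/(2√(Dt)) = (466 − 419.4)/40.07 = 1.163; ½·erfc(1.163) = 0.05001.
C = 40.4 × 0.05001 = 2.02 mg/L.

2.02 mg/L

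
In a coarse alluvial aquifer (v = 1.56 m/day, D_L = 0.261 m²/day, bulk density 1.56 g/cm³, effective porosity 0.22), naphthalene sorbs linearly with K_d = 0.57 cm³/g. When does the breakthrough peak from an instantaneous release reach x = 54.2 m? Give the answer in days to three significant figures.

175 days

Retardation factor R = 1 + ρ_b·K_d/n = 1 + 1.56 × 0.57/0.22 = 5.042.
Sorption retards both mechanisms: v_R = v/R = 0.3094 m/day, D_R = D/R = 0.05177 m²/day.
Peak time from v_R²t² + 2D_R t − x² = 0: t = (√(D_R² + v_R²x²) − D_R)/v_R².
√(D_R² + v_R²x²) = √(0.05177² + 0.3094² × 54.2²) = 16.77; v_R² = 0.09573.
t = (16.77 − 0.05177)/0.09573 = 175 days.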